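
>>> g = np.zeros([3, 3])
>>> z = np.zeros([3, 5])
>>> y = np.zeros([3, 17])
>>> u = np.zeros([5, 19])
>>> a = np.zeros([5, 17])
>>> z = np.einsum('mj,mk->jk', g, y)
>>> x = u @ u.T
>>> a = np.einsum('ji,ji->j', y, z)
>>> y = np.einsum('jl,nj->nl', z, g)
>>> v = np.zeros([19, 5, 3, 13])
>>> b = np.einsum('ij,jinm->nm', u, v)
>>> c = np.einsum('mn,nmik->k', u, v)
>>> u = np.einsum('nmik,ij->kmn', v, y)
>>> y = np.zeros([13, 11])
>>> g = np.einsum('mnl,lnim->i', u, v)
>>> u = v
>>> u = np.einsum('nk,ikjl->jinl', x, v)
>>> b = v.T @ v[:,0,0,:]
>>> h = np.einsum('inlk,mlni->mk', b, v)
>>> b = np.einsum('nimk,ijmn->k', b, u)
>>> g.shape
(3,)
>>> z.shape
(3, 17)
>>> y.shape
(13, 11)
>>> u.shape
(3, 19, 5, 13)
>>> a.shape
(3,)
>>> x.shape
(5, 5)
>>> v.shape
(19, 5, 3, 13)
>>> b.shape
(13,)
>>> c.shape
(13,)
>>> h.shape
(19, 13)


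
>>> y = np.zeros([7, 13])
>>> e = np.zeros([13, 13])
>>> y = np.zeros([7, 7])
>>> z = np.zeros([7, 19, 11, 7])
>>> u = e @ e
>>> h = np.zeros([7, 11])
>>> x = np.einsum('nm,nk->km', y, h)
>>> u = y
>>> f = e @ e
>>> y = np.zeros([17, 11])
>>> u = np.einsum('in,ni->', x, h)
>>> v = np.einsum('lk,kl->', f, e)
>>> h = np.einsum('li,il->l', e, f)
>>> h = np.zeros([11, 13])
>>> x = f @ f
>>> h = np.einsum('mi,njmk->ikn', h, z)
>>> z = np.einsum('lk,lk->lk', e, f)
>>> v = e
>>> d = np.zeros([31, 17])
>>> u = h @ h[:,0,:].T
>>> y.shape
(17, 11)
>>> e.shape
(13, 13)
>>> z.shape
(13, 13)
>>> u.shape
(13, 7, 13)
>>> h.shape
(13, 7, 7)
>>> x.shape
(13, 13)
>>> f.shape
(13, 13)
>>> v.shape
(13, 13)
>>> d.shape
(31, 17)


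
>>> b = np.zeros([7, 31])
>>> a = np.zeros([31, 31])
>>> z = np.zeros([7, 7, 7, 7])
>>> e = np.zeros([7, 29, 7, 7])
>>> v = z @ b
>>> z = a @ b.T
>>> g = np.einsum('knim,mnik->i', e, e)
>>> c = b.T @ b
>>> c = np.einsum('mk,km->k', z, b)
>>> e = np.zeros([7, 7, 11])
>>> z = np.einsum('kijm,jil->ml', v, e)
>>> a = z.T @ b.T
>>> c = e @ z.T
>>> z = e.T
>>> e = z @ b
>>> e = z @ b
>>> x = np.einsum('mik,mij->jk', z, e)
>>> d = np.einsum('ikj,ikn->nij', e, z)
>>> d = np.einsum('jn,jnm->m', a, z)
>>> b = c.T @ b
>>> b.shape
(31, 7, 31)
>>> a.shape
(11, 7)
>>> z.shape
(11, 7, 7)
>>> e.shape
(11, 7, 31)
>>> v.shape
(7, 7, 7, 31)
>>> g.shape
(7,)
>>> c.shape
(7, 7, 31)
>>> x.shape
(31, 7)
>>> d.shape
(7,)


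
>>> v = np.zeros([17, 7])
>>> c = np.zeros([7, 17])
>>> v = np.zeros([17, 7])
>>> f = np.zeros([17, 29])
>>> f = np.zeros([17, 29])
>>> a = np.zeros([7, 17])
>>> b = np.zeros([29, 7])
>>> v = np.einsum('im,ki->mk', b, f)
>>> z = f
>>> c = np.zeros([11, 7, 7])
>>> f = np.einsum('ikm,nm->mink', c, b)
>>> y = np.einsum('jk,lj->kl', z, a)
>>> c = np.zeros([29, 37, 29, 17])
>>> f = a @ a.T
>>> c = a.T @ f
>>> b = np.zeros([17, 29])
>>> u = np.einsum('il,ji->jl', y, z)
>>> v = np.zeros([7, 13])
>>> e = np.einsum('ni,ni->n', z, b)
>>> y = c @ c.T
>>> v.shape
(7, 13)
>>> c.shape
(17, 7)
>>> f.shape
(7, 7)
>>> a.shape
(7, 17)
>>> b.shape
(17, 29)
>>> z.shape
(17, 29)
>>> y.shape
(17, 17)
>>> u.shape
(17, 7)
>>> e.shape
(17,)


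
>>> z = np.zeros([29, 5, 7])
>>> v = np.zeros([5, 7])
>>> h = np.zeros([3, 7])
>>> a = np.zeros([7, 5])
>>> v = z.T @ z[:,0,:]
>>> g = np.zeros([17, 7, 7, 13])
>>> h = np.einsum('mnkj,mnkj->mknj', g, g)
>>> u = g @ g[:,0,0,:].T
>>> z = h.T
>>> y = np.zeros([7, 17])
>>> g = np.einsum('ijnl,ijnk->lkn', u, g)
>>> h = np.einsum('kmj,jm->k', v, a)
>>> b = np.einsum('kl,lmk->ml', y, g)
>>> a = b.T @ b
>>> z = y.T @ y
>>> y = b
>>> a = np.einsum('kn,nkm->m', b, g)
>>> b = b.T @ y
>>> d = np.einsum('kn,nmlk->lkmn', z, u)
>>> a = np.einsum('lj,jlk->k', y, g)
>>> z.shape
(17, 17)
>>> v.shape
(7, 5, 7)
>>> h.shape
(7,)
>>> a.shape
(7,)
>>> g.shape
(17, 13, 7)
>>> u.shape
(17, 7, 7, 17)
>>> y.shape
(13, 17)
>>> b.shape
(17, 17)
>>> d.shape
(7, 17, 7, 17)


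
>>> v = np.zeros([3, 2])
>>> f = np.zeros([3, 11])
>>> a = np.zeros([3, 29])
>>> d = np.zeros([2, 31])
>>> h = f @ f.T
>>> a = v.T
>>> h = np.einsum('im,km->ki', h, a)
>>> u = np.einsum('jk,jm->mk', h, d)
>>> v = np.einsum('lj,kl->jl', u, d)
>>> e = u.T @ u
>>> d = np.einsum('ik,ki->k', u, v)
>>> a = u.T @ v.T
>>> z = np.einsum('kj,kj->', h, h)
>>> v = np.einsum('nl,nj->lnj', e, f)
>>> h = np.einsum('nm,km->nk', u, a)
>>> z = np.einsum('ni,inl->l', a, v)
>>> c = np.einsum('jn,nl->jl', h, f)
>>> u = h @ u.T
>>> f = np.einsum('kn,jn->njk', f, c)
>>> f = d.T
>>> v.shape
(3, 3, 11)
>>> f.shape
(3,)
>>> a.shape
(3, 3)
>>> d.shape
(3,)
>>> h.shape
(31, 3)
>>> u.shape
(31, 31)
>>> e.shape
(3, 3)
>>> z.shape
(11,)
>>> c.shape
(31, 11)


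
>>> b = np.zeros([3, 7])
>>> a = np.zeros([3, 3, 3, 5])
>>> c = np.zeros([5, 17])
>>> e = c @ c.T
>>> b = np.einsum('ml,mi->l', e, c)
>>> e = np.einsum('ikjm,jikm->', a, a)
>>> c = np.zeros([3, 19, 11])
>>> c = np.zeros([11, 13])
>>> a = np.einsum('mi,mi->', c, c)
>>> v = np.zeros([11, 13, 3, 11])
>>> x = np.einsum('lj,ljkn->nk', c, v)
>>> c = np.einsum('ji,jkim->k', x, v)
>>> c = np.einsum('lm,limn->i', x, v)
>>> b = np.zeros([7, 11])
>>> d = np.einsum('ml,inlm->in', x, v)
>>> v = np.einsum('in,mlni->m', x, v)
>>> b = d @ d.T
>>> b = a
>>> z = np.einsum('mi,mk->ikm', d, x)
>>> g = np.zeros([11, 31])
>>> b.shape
()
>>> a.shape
()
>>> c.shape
(13,)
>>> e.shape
()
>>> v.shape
(11,)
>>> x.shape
(11, 3)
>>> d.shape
(11, 13)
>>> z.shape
(13, 3, 11)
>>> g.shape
(11, 31)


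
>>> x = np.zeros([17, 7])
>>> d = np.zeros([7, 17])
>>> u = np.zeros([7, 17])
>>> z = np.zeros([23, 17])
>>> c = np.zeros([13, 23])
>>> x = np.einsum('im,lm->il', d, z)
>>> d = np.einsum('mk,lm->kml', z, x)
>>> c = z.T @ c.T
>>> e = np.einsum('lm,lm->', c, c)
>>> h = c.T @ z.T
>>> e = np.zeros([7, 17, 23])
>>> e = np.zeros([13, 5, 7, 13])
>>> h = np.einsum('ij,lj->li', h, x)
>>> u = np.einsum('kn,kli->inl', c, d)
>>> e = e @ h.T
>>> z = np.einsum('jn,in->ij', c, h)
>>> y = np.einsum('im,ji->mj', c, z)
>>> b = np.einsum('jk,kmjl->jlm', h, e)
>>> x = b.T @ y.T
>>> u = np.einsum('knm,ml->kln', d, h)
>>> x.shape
(5, 7, 13)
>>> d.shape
(17, 23, 7)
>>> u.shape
(17, 13, 23)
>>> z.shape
(7, 17)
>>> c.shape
(17, 13)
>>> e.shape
(13, 5, 7, 7)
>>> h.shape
(7, 13)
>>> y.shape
(13, 7)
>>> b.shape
(7, 7, 5)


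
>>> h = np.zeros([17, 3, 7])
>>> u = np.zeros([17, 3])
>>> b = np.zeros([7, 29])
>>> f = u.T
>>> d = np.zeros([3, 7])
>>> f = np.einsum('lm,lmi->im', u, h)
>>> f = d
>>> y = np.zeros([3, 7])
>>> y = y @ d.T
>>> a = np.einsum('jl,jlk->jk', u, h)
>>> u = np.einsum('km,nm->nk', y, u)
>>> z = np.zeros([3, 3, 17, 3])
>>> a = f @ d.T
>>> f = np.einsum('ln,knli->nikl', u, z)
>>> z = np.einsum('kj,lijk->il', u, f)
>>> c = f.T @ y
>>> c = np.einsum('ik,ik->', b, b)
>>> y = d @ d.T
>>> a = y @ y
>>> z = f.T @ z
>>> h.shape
(17, 3, 7)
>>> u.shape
(17, 3)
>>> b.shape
(7, 29)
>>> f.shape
(3, 3, 3, 17)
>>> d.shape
(3, 7)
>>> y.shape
(3, 3)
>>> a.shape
(3, 3)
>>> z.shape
(17, 3, 3, 3)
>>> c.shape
()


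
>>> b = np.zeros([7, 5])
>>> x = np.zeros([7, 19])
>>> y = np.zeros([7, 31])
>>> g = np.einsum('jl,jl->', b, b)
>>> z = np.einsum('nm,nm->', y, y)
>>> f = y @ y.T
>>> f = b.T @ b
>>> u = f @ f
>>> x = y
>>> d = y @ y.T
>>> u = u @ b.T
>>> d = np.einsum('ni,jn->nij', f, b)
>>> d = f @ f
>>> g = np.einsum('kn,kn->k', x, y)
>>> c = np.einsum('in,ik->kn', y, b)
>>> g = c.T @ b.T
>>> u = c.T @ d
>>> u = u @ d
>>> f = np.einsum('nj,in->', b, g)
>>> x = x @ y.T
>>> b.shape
(7, 5)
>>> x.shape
(7, 7)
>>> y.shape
(7, 31)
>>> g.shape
(31, 7)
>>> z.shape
()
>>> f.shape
()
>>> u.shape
(31, 5)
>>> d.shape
(5, 5)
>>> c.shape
(5, 31)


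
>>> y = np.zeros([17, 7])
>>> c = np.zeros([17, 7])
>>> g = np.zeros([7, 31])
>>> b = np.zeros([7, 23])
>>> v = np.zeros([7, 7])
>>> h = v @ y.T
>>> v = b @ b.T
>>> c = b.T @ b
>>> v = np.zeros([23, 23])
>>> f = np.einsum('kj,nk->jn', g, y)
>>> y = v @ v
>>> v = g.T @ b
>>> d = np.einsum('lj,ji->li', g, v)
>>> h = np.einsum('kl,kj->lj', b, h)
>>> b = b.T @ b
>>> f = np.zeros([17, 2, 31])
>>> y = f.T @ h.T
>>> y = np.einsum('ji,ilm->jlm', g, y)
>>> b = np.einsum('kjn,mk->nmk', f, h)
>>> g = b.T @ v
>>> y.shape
(7, 2, 23)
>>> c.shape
(23, 23)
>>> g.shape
(17, 23, 23)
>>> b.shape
(31, 23, 17)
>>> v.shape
(31, 23)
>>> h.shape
(23, 17)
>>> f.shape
(17, 2, 31)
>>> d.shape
(7, 23)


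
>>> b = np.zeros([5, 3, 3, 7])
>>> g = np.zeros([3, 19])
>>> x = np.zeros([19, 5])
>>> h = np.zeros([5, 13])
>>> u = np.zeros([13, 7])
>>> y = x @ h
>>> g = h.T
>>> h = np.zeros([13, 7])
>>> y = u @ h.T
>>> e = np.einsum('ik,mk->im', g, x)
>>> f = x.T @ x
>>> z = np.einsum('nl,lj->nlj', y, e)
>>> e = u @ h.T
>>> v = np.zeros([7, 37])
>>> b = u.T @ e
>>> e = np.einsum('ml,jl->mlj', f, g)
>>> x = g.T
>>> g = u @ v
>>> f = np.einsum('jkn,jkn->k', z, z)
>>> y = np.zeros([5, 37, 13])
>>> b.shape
(7, 13)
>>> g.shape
(13, 37)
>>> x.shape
(5, 13)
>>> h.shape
(13, 7)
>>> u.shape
(13, 7)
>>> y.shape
(5, 37, 13)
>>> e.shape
(5, 5, 13)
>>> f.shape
(13,)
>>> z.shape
(13, 13, 19)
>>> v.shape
(7, 37)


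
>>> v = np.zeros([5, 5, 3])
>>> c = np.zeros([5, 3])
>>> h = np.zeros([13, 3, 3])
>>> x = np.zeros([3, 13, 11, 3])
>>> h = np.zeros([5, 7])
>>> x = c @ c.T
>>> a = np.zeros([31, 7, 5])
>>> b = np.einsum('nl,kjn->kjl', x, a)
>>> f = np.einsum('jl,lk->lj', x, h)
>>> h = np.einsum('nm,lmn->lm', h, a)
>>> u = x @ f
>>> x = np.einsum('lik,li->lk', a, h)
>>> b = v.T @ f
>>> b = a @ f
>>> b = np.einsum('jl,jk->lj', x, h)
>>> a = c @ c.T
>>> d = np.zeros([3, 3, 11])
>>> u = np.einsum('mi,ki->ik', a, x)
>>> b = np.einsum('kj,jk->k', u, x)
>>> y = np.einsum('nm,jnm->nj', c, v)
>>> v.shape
(5, 5, 3)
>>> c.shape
(5, 3)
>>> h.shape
(31, 7)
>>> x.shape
(31, 5)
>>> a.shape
(5, 5)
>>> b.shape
(5,)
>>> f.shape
(5, 5)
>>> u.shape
(5, 31)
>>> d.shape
(3, 3, 11)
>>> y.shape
(5, 5)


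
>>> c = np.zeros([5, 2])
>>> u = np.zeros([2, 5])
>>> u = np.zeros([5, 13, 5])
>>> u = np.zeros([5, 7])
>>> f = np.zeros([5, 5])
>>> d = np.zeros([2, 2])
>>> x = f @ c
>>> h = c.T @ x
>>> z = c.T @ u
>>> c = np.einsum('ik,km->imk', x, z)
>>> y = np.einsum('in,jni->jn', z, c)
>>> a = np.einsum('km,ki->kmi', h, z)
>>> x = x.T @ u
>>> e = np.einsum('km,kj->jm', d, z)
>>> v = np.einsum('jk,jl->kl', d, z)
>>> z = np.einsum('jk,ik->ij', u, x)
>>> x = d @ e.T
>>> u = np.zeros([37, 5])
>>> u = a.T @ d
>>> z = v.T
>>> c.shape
(5, 7, 2)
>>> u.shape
(7, 2, 2)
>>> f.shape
(5, 5)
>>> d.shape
(2, 2)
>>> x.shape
(2, 7)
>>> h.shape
(2, 2)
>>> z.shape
(7, 2)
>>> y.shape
(5, 7)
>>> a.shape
(2, 2, 7)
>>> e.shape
(7, 2)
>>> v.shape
(2, 7)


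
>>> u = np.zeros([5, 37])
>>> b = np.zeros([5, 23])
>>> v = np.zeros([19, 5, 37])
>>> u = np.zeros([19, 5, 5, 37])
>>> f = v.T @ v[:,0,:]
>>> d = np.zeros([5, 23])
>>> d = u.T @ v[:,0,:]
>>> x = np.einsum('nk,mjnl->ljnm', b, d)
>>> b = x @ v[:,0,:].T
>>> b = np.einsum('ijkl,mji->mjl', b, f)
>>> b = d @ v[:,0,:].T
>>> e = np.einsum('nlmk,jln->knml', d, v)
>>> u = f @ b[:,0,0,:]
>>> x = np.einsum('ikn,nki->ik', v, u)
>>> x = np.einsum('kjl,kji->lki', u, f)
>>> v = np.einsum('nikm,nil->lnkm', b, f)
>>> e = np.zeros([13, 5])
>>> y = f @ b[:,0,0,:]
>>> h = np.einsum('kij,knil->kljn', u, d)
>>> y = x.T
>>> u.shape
(37, 5, 19)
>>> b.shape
(37, 5, 5, 19)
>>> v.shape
(37, 37, 5, 19)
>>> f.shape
(37, 5, 37)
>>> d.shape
(37, 5, 5, 37)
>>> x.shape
(19, 37, 37)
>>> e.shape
(13, 5)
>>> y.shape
(37, 37, 19)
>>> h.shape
(37, 37, 19, 5)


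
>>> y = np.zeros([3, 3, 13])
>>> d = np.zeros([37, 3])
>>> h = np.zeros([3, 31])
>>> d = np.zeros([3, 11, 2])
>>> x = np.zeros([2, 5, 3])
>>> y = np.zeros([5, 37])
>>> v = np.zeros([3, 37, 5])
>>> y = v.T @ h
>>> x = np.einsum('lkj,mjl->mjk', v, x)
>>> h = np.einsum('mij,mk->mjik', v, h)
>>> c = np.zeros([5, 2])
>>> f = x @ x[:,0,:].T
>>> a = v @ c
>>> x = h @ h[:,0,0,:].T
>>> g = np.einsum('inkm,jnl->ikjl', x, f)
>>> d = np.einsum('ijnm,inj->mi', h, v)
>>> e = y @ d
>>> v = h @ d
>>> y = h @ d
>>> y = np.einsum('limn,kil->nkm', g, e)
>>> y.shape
(2, 5, 2)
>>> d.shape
(31, 3)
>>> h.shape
(3, 5, 37, 31)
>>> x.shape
(3, 5, 37, 3)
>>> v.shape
(3, 5, 37, 3)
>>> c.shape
(5, 2)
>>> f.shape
(2, 5, 2)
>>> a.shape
(3, 37, 2)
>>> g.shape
(3, 37, 2, 2)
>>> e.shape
(5, 37, 3)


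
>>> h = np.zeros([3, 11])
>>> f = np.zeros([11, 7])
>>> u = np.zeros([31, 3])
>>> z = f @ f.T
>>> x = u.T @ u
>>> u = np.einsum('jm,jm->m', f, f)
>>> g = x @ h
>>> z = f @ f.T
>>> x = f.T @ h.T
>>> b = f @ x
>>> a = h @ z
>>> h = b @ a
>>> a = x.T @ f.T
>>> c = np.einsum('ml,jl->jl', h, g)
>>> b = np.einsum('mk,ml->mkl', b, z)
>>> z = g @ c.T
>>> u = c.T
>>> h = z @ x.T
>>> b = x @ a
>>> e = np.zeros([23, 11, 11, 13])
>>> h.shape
(3, 7)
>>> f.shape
(11, 7)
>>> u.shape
(11, 3)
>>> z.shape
(3, 3)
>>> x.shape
(7, 3)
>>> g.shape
(3, 11)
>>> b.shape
(7, 11)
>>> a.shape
(3, 11)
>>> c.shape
(3, 11)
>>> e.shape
(23, 11, 11, 13)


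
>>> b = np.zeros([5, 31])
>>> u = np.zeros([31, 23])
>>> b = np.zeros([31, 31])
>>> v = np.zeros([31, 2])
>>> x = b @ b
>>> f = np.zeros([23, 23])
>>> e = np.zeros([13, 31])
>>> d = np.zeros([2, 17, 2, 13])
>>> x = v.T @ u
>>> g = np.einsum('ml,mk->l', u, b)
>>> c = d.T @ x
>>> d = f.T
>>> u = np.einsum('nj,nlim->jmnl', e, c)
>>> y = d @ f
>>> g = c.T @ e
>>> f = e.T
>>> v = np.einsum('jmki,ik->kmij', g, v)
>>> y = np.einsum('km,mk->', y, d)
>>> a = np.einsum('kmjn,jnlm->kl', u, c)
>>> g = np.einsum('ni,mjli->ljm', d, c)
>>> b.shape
(31, 31)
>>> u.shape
(31, 23, 13, 2)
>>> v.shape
(2, 17, 31, 23)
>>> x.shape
(2, 23)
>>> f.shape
(31, 13)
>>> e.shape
(13, 31)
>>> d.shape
(23, 23)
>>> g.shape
(17, 2, 13)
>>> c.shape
(13, 2, 17, 23)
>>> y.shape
()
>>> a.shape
(31, 17)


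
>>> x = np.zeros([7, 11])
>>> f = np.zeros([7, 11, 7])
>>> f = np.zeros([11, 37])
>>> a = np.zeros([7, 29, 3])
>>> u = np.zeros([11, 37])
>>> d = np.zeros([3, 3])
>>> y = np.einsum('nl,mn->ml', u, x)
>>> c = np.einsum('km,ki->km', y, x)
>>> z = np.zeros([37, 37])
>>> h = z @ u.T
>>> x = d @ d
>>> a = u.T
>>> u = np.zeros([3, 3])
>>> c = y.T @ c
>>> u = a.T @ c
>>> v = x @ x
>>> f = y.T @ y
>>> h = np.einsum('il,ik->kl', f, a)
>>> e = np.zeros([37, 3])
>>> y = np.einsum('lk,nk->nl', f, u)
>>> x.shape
(3, 3)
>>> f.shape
(37, 37)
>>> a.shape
(37, 11)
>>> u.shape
(11, 37)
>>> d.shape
(3, 3)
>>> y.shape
(11, 37)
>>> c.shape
(37, 37)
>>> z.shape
(37, 37)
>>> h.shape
(11, 37)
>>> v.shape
(3, 3)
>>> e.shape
(37, 3)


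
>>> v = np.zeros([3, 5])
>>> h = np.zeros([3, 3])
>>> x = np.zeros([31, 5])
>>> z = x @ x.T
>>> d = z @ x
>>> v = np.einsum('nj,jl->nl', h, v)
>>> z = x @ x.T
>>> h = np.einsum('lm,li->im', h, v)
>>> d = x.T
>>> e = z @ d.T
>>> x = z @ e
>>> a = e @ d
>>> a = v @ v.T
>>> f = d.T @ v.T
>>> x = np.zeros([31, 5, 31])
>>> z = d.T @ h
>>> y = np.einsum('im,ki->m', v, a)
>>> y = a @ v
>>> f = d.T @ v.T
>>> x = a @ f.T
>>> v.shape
(3, 5)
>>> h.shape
(5, 3)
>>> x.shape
(3, 31)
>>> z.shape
(31, 3)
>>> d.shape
(5, 31)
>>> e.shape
(31, 5)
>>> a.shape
(3, 3)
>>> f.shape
(31, 3)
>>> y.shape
(3, 5)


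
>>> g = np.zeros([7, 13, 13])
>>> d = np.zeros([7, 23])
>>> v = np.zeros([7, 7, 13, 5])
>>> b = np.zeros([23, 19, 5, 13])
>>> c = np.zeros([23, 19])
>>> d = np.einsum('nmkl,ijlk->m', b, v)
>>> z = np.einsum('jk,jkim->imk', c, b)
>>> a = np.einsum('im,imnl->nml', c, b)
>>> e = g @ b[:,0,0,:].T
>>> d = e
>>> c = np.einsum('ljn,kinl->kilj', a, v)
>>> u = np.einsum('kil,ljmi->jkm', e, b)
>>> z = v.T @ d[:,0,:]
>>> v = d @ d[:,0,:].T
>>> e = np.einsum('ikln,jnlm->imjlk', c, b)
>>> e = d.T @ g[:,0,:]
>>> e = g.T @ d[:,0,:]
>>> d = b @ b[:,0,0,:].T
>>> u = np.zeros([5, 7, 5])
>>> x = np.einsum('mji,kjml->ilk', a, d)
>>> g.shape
(7, 13, 13)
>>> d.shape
(23, 19, 5, 23)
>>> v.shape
(7, 13, 7)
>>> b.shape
(23, 19, 5, 13)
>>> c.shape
(7, 7, 5, 19)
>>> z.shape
(5, 13, 7, 23)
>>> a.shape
(5, 19, 13)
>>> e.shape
(13, 13, 23)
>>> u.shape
(5, 7, 5)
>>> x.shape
(13, 23, 23)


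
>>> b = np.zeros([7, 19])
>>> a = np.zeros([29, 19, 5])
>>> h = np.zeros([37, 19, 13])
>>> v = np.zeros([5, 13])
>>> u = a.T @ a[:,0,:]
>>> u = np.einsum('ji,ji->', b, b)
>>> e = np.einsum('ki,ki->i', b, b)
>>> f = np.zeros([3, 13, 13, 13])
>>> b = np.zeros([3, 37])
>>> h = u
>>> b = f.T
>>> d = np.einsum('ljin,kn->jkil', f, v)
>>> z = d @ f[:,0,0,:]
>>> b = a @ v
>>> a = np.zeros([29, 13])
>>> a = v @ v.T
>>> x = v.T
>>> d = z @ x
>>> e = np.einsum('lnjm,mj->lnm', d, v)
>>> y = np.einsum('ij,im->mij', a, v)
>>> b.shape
(29, 19, 13)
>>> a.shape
(5, 5)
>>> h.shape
()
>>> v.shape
(5, 13)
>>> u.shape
()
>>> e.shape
(13, 5, 5)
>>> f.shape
(3, 13, 13, 13)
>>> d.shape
(13, 5, 13, 5)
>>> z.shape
(13, 5, 13, 13)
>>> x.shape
(13, 5)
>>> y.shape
(13, 5, 5)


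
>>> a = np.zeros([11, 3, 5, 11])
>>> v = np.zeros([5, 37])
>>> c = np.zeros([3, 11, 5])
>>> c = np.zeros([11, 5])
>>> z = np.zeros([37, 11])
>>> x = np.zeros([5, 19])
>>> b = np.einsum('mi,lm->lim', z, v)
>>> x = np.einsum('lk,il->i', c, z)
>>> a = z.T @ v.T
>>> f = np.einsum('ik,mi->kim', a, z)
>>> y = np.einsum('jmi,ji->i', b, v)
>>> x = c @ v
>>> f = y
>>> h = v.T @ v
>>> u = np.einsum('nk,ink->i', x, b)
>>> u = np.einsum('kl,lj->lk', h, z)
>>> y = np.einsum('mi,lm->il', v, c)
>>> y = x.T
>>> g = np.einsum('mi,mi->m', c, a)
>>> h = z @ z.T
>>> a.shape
(11, 5)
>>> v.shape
(5, 37)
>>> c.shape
(11, 5)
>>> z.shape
(37, 11)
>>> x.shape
(11, 37)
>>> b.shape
(5, 11, 37)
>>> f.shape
(37,)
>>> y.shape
(37, 11)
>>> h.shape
(37, 37)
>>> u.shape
(37, 37)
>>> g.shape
(11,)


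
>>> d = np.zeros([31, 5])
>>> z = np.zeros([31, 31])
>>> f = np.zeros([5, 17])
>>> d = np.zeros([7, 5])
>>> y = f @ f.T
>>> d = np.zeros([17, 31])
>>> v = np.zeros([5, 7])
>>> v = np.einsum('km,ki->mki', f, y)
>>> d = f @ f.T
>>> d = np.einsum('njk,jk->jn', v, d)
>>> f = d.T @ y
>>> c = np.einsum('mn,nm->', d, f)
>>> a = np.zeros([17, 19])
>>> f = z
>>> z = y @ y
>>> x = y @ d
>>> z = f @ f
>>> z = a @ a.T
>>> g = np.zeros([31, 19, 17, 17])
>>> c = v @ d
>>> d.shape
(5, 17)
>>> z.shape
(17, 17)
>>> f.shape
(31, 31)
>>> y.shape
(5, 5)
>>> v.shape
(17, 5, 5)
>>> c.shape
(17, 5, 17)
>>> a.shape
(17, 19)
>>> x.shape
(5, 17)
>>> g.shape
(31, 19, 17, 17)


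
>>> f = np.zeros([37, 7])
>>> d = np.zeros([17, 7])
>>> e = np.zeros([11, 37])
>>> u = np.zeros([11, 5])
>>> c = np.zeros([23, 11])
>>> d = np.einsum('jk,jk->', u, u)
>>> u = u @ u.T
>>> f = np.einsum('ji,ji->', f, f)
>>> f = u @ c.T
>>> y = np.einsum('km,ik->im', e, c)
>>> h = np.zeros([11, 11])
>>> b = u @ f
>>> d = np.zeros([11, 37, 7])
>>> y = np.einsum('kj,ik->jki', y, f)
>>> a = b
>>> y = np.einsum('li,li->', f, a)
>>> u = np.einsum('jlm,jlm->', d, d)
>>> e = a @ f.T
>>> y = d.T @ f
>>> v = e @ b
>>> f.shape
(11, 23)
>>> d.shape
(11, 37, 7)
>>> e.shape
(11, 11)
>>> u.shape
()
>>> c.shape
(23, 11)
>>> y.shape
(7, 37, 23)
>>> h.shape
(11, 11)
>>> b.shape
(11, 23)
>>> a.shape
(11, 23)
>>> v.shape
(11, 23)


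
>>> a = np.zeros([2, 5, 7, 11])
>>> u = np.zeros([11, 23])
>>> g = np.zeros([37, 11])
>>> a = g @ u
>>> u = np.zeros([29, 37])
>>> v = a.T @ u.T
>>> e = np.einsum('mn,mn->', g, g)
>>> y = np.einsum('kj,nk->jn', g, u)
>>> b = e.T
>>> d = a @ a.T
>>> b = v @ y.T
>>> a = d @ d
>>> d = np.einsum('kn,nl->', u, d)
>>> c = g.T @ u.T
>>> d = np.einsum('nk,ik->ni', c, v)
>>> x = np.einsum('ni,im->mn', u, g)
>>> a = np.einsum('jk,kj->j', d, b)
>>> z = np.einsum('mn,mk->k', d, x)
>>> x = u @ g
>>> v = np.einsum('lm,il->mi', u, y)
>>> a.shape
(11,)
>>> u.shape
(29, 37)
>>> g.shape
(37, 11)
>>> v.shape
(37, 11)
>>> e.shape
()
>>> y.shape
(11, 29)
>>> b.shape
(23, 11)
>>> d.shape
(11, 23)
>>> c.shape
(11, 29)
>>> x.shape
(29, 11)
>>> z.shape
(29,)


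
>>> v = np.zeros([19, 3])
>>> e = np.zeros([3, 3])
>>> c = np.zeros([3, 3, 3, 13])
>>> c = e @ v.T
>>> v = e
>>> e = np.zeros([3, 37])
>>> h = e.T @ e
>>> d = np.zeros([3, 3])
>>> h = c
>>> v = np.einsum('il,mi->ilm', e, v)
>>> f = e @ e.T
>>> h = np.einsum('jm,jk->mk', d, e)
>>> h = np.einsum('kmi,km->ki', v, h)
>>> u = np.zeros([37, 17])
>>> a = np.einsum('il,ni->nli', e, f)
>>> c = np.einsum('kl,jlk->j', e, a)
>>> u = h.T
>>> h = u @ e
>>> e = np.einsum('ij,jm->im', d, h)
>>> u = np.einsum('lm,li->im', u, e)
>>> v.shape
(3, 37, 3)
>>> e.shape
(3, 37)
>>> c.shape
(3,)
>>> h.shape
(3, 37)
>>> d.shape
(3, 3)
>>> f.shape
(3, 3)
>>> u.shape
(37, 3)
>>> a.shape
(3, 37, 3)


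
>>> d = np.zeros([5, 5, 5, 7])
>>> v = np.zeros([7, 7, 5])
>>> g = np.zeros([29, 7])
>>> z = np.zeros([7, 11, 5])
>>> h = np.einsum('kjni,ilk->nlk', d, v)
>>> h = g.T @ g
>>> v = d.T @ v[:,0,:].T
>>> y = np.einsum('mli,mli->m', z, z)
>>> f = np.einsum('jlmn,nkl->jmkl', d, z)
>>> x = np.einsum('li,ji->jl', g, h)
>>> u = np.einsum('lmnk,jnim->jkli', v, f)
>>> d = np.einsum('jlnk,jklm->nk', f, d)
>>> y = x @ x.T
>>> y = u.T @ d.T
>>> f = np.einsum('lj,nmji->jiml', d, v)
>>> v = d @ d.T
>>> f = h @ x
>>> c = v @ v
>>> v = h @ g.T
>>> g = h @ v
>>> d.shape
(11, 5)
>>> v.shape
(7, 29)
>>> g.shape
(7, 29)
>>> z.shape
(7, 11, 5)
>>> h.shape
(7, 7)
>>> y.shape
(11, 7, 7, 11)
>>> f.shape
(7, 29)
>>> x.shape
(7, 29)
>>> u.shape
(5, 7, 7, 11)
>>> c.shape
(11, 11)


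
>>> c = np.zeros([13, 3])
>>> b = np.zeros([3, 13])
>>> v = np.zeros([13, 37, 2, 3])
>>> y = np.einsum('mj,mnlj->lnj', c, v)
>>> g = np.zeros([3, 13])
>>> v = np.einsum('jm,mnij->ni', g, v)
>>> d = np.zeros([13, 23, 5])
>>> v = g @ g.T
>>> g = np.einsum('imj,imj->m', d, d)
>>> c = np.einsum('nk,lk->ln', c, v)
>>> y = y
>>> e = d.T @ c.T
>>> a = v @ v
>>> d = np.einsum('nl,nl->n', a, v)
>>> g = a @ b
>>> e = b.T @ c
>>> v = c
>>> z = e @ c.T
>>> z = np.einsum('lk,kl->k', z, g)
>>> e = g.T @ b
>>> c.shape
(3, 13)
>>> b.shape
(3, 13)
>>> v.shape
(3, 13)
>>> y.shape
(2, 37, 3)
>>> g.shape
(3, 13)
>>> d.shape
(3,)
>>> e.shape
(13, 13)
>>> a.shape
(3, 3)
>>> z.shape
(3,)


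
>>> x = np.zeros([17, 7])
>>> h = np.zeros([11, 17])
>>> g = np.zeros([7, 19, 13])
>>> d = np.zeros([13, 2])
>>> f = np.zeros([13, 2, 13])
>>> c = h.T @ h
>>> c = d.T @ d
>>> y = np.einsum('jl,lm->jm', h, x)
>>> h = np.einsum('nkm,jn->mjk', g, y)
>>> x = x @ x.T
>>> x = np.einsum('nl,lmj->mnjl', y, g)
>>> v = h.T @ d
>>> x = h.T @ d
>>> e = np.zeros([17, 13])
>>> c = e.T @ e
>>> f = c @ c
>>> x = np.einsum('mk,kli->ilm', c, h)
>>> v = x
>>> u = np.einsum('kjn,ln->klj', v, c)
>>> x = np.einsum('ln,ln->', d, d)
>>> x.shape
()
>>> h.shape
(13, 11, 19)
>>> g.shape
(7, 19, 13)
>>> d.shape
(13, 2)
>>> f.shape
(13, 13)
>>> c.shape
(13, 13)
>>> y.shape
(11, 7)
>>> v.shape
(19, 11, 13)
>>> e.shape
(17, 13)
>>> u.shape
(19, 13, 11)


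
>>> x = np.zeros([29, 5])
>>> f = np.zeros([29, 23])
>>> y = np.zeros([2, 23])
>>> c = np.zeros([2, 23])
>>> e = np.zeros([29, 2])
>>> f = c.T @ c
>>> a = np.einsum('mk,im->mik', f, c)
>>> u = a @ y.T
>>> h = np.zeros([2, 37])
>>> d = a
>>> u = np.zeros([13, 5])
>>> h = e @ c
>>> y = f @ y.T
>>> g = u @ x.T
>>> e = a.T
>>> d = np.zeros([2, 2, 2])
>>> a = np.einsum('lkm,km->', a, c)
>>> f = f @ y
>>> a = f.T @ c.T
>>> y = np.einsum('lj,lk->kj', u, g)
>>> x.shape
(29, 5)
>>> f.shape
(23, 2)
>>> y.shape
(29, 5)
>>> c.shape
(2, 23)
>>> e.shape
(23, 2, 23)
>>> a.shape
(2, 2)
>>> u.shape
(13, 5)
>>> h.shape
(29, 23)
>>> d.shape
(2, 2, 2)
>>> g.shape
(13, 29)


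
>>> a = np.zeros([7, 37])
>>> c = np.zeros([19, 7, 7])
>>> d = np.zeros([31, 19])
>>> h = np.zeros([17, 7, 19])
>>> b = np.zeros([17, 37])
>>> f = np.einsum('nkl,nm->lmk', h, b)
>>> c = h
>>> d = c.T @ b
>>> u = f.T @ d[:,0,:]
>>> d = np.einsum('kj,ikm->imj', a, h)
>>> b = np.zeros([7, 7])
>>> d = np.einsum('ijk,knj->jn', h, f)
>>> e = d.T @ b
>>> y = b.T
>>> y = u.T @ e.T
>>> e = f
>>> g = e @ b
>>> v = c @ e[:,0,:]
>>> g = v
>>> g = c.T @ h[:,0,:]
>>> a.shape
(7, 37)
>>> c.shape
(17, 7, 19)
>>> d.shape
(7, 37)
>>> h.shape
(17, 7, 19)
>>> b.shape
(7, 7)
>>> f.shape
(19, 37, 7)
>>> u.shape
(7, 37, 37)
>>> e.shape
(19, 37, 7)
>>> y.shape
(37, 37, 37)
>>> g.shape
(19, 7, 19)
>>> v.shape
(17, 7, 7)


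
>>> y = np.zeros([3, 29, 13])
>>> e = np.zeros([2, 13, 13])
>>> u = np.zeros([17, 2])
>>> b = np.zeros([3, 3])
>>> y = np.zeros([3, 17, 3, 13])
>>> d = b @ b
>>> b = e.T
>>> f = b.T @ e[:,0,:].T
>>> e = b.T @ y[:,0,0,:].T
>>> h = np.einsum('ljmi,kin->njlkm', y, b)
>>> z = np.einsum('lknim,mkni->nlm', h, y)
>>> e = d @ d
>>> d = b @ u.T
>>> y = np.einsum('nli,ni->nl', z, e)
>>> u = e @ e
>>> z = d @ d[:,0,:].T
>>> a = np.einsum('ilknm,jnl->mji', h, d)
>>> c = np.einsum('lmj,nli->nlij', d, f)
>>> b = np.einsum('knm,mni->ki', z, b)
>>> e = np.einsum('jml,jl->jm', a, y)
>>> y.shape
(3, 2)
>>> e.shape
(3, 13)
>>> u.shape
(3, 3)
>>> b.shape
(13, 2)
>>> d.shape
(13, 13, 17)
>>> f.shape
(2, 13, 2)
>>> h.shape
(2, 17, 3, 13, 3)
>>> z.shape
(13, 13, 13)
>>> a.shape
(3, 13, 2)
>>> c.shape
(2, 13, 2, 17)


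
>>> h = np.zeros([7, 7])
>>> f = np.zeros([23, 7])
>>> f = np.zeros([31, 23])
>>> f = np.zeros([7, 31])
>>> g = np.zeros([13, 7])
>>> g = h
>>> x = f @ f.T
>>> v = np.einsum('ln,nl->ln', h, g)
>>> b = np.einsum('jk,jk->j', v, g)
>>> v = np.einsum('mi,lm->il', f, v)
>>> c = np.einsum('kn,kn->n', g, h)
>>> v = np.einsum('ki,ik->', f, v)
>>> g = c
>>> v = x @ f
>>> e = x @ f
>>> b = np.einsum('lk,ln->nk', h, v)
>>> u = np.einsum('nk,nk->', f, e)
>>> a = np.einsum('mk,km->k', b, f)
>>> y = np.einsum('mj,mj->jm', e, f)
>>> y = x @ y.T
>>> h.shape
(7, 7)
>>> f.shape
(7, 31)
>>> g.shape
(7,)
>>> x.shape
(7, 7)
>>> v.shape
(7, 31)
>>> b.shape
(31, 7)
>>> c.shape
(7,)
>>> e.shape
(7, 31)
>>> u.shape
()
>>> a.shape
(7,)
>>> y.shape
(7, 31)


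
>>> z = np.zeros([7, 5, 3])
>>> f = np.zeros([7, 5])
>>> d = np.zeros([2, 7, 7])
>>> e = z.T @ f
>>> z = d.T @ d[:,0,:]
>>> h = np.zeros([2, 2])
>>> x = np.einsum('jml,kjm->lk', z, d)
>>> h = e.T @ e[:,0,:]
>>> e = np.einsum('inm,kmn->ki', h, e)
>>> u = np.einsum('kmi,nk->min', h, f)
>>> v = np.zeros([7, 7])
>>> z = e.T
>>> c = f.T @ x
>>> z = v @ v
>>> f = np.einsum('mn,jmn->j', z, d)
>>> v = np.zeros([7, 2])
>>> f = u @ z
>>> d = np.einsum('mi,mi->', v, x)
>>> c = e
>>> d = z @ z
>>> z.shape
(7, 7)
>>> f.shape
(5, 5, 7)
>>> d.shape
(7, 7)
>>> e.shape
(3, 5)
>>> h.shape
(5, 5, 5)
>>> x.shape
(7, 2)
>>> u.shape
(5, 5, 7)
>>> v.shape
(7, 2)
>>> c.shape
(3, 5)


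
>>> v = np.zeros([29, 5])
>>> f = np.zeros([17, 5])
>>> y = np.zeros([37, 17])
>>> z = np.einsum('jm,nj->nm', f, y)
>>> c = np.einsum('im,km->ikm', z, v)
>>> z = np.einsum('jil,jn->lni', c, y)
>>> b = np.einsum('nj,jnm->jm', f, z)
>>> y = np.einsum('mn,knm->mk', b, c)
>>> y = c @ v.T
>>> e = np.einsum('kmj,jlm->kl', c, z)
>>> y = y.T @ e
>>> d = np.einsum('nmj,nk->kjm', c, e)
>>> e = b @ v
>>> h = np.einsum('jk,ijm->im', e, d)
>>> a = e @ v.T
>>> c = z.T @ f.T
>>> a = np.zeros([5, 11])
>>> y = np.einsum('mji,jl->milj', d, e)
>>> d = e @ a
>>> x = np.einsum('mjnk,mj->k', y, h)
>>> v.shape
(29, 5)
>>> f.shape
(17, 5)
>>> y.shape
(17, 29, 5, 5)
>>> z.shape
(5, 17, 29)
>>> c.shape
(29, 17, 17)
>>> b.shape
(5, 29)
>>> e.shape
(5, 5)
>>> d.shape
(5, 11)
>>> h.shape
(17, 29)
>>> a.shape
(5, 11)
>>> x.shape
(5,)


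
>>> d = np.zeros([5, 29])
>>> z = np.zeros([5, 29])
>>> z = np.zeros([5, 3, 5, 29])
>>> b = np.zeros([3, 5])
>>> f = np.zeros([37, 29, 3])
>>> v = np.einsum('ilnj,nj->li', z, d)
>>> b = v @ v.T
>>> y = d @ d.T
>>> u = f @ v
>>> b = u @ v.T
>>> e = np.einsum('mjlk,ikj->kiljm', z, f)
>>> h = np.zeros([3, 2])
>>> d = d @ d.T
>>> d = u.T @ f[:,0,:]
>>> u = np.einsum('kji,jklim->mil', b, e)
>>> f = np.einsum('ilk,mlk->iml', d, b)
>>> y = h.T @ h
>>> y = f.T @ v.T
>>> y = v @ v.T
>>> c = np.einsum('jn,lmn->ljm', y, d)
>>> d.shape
(5, 29, 3)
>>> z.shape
(5, 3, 5, 29)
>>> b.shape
(37, 29, 3)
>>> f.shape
(5, 37, 29)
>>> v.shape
(3, 5)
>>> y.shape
(3, 3)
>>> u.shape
(5, 3, 5)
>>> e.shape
(29, 37, 5, 3, 5)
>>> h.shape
(3, 2)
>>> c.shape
(5, 3, 29)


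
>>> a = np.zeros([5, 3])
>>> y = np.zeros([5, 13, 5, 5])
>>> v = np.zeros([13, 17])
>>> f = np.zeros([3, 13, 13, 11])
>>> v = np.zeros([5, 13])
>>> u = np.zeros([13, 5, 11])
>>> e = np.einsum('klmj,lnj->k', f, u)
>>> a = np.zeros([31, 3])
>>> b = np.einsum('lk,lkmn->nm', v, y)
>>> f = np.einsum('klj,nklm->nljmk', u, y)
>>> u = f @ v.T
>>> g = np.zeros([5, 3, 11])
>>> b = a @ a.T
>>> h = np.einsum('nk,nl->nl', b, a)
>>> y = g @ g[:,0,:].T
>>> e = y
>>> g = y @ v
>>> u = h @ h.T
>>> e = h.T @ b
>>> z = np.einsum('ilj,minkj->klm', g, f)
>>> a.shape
(31, 3)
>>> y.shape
(5, 3, 5)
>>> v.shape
(5, 13)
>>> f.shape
(5, 5, 11, 5, 13)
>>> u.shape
(31, 31)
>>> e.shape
(3, 31)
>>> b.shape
(31, 31)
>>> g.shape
(5, 3, 13)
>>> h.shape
(31, 3)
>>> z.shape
(5, 3, 5)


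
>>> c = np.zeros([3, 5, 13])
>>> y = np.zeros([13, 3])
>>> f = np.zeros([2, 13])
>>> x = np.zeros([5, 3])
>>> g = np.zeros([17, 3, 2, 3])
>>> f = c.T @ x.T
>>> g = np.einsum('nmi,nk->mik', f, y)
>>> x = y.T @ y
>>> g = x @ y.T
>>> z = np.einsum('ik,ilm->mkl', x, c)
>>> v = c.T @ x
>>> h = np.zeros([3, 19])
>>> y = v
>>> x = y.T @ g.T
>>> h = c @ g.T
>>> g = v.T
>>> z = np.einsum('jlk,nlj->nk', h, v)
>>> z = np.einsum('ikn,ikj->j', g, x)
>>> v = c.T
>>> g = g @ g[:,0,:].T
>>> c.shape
(3, 5, 13)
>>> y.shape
(13, 5, 3)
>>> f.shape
(13, 5, 5)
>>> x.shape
(3, 5, 3)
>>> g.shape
(3, 5, 3)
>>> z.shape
(3,)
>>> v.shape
(13, 5, 3)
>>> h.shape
(3, 5, 3)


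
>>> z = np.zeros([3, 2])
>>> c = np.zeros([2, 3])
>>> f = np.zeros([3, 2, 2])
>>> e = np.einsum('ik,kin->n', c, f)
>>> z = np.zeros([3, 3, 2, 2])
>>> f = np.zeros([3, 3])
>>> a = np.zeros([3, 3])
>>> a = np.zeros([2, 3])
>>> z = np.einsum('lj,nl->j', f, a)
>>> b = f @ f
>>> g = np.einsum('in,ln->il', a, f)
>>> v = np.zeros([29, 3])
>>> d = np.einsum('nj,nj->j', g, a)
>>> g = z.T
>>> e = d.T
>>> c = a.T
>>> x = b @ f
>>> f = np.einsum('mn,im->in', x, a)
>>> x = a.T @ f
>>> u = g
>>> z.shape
(3,)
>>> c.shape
(3, 2)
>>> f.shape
(2, 3)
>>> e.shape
(3,)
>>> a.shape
(2, 3)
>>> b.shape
(3, 3)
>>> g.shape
(3,)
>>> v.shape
(29, 3)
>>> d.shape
(3,)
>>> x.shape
(3, 3)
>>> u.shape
(3,)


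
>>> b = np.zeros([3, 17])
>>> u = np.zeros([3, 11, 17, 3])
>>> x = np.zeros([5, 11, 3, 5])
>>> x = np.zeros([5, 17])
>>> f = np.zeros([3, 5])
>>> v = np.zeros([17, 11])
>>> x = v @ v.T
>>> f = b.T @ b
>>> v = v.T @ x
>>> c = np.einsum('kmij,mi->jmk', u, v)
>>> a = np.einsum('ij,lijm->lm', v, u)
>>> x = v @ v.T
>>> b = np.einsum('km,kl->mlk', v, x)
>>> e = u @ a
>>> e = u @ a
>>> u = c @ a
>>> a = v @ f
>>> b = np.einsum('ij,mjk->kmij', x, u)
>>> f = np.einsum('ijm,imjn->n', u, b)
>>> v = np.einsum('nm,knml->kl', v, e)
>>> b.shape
(3, 3, 11, 11)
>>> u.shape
(3, 11, 3)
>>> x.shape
(11, 11)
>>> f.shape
(11,)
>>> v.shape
(3, 3)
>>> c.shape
(3, 11, 3)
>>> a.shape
(11, 17)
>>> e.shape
(3, 11, 17, 3)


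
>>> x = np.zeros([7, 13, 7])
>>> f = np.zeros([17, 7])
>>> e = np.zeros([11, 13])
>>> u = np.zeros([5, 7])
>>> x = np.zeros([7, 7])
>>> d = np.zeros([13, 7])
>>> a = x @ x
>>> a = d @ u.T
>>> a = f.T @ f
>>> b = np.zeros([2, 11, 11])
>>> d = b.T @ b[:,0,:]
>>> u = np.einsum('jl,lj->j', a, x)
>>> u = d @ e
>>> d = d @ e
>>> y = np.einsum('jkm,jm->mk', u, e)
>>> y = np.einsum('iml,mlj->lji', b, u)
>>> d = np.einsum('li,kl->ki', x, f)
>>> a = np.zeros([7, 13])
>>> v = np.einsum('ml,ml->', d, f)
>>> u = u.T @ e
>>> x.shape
(7, 7)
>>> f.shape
(17, 7)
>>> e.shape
(11, 13)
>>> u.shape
(13, 11, 13)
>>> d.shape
(17, 7)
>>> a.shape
(7, 13)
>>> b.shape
(2, 11, 11)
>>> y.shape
(11, 13, 2)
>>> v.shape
()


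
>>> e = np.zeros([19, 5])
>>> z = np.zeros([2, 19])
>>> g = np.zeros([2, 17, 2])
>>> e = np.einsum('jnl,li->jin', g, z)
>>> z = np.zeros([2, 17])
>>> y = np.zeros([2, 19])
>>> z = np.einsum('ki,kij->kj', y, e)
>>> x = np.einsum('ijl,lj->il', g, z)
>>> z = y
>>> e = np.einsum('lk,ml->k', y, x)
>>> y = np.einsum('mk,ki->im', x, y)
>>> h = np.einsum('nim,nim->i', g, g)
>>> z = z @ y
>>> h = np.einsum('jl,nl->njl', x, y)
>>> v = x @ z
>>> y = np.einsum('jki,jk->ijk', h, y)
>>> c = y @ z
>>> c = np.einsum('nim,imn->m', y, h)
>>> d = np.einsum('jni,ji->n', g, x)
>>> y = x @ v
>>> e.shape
(19,)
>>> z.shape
(2, 2)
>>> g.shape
(2, 17, 2)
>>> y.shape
(2, 2)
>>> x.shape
(2, 2)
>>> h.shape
(19, 2, 2)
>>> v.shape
(2, 2)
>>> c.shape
(2,)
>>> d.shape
(17,)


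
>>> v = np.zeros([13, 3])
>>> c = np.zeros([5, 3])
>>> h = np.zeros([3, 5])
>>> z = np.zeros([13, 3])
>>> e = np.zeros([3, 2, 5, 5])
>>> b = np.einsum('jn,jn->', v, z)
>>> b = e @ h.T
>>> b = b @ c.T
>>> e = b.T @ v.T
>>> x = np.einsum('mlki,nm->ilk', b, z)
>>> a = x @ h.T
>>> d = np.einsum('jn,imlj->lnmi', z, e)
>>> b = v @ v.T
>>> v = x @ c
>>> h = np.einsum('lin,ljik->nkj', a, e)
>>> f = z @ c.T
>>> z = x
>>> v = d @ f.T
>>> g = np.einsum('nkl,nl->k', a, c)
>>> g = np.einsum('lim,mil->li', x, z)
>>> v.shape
(2, 3, 5, 13)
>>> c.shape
(5, 3)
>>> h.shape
(3, 13, 5)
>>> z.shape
(5, 2, 5)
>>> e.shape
(5, 5, 2, 13)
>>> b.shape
(13, 13)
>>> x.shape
(5, 2, 5)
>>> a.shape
(5, 2, 3)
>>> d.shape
(2, 3, 5, 5)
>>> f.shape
(13, 5)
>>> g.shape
(5, 2)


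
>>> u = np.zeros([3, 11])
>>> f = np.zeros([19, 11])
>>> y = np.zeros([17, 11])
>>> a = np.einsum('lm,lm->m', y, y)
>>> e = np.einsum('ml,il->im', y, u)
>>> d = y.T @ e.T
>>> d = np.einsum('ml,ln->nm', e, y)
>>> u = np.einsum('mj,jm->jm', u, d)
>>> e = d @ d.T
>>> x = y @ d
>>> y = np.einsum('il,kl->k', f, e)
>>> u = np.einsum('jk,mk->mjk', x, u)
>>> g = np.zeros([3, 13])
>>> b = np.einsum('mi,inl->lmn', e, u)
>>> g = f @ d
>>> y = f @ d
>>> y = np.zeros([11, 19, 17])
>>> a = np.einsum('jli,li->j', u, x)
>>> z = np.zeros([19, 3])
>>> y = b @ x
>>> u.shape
(11, 17, 3)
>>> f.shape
(19, 11)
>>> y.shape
(3, 11, 3)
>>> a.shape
(11,)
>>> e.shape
(11, 11)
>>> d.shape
(11, 3)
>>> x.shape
(17, 3)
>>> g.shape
(19, 3)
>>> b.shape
(3, 11, 17)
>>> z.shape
(19, 3)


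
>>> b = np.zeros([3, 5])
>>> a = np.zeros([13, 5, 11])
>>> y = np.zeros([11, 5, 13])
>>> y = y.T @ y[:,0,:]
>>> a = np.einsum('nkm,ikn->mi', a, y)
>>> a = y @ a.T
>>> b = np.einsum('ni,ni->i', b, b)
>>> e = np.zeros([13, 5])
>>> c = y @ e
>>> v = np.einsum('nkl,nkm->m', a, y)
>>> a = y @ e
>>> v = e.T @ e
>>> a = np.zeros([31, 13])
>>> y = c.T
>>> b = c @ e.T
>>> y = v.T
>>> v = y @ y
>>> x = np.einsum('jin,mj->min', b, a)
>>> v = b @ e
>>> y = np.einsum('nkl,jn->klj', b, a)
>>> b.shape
(13, 5, 13)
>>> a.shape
(31, 13)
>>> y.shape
(5, 13, 31)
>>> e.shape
(13, 5)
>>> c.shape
(13, 5, 5)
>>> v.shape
(13, 5, 5)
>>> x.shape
(31, 5, 13)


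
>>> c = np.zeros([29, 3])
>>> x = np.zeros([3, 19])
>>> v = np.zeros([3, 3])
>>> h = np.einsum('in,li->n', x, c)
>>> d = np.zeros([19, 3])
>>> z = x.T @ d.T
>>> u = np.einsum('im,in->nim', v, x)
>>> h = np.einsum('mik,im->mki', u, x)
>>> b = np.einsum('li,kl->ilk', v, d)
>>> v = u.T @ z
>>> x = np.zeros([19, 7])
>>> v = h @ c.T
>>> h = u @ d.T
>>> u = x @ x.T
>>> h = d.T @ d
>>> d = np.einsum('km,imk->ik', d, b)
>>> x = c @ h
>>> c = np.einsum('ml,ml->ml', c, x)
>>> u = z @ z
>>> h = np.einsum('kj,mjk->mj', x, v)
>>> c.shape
(29, 3)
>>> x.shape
(29, 3)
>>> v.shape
(19, 3, 29)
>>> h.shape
(19, 3)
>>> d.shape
(3, 19)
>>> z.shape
(19, 19)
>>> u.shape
(19, 19)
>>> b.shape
(3, 3, 19)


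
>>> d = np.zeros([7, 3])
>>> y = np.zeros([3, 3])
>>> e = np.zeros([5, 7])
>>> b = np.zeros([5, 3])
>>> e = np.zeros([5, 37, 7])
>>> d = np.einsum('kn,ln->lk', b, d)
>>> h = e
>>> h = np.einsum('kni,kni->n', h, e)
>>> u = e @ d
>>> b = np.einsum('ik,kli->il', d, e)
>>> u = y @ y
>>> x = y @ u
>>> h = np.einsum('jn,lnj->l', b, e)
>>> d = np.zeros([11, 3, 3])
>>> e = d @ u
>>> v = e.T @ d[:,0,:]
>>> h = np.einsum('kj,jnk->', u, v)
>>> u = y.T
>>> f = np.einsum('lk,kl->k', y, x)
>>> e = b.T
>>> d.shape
(11, 3, 3)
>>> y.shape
(3, 3)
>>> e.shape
(37, 7)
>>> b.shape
(7, 37)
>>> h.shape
()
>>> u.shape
(3, 3)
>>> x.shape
(3, 3)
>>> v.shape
(3, 3, 3)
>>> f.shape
(3,)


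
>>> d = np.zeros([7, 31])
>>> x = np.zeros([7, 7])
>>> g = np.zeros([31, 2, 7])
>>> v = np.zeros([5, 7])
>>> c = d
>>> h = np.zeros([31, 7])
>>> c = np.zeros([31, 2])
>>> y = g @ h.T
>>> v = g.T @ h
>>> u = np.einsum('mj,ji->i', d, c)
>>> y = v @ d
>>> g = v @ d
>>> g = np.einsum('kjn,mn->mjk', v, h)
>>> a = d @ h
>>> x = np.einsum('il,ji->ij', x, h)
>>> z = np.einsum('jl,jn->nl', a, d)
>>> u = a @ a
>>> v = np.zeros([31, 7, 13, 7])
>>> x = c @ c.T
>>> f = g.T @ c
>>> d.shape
(7, 31)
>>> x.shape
(31, 31)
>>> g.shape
(31, 2, 7)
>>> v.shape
(31, 7, 13, 7)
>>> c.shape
(31, 2)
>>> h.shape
(31, 7)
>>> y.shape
(7, 2, 31)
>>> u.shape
(7, 7)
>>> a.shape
(7, 7)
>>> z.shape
(31, 7)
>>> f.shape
(7, 2, 2)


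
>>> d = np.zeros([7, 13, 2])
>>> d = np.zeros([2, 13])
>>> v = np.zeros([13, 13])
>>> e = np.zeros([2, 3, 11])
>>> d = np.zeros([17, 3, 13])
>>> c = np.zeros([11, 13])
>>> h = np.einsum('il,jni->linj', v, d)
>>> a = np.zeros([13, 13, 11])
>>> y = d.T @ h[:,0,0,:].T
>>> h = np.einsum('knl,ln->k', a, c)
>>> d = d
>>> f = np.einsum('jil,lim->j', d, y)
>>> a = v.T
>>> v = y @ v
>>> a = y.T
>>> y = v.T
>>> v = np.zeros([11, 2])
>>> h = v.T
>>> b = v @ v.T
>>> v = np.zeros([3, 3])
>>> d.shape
(17, 3, 13)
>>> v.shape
(3, 3)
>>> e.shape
(2, 3, 11)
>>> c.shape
(11, 13)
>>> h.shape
(2, 11)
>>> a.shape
(13, 3, 13)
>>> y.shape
(13, 3, 13)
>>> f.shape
(17,)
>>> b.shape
(11, 11)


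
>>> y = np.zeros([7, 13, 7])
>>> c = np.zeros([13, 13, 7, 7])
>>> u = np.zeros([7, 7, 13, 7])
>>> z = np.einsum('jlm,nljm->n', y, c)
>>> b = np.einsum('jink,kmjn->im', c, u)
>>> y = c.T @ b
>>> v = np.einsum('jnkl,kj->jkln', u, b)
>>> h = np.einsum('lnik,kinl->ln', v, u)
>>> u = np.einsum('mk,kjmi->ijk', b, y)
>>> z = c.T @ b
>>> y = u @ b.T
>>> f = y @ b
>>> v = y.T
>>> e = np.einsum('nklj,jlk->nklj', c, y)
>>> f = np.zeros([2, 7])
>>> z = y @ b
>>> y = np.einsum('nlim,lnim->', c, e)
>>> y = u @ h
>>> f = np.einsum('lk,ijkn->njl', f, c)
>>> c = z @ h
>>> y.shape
(7, 7, 13)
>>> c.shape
(7, 7, 13)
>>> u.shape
(7, 7, 7)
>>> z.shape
(7, 7, 7)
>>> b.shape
(13, 7)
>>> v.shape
(13, 7, 7)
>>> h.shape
(7, 13)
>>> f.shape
(7, 13, 2)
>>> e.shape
(13, 13, 7, 7)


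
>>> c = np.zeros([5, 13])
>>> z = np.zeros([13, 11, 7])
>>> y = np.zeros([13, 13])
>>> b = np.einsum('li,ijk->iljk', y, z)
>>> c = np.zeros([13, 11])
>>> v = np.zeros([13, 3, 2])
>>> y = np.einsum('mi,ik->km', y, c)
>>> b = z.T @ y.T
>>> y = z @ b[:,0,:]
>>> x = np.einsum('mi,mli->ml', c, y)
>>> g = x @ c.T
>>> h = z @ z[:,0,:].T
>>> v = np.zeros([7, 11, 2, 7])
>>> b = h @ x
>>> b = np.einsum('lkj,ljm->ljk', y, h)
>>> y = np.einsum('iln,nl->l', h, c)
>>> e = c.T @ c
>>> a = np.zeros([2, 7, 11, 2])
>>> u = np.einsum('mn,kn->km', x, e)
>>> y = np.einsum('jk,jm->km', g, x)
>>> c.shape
(13, 11)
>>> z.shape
(13, 11, 7)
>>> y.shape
(13, 11)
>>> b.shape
(13, 11, 11)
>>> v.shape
(7, 11, 2, 7)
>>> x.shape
(13, 11)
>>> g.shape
(13, 13)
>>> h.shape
(13, 11, 13)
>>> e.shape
(11, 11)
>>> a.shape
(2, 7, 11, 2)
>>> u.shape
(11, 13)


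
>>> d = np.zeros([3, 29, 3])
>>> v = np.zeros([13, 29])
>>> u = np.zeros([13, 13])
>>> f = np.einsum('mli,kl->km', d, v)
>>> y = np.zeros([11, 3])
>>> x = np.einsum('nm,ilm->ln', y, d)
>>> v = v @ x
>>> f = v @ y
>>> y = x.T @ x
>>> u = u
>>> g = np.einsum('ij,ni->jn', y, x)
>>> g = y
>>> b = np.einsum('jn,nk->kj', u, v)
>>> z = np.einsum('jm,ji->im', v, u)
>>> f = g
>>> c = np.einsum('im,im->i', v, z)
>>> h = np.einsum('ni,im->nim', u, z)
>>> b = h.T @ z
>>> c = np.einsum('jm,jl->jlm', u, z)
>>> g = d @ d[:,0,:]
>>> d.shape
(3, 29, 3)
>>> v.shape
(13, 11)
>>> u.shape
(13, 13)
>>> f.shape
(11, 11)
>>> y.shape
(11, 11)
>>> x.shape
(29, 11)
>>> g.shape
(3, 29, 3)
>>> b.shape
(11, 13, 11)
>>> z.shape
(13, 11)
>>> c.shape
(13, 11, 13)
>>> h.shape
(13, 13, 11)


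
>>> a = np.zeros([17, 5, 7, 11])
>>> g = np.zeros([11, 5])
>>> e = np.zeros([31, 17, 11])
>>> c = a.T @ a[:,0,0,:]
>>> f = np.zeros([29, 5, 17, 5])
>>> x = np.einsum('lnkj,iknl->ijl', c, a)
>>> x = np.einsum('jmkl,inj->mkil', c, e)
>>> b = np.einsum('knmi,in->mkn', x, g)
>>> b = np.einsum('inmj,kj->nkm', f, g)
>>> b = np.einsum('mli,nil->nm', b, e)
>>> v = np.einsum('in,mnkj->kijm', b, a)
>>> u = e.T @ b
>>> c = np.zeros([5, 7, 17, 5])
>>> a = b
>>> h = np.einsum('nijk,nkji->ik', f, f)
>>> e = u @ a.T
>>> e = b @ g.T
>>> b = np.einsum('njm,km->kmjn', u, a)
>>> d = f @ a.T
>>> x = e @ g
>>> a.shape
(31, 5)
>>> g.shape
(11, 5)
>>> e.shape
(31, 11)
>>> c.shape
(5, 7, 17, 5)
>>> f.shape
(29, 5, 17, 5)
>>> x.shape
(31, 5)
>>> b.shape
(31, 5, 17, 11)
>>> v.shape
(7, 31, 11, 17)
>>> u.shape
(11, 17, 5)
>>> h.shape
(5, 5)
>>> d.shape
(29, 5, 17, 31)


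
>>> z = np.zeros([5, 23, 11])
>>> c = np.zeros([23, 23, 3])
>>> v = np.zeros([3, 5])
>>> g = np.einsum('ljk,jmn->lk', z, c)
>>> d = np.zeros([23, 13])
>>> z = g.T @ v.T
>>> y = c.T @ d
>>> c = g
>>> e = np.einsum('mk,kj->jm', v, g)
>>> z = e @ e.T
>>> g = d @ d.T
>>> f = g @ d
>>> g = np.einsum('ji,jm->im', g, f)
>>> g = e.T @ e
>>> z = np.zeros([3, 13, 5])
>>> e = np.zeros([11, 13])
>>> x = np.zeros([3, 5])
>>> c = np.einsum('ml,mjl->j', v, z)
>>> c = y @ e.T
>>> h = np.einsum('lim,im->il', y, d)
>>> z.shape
(3, 13, 5)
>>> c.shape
(3, 23, 11)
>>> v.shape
(3, 5)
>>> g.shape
(3, 3)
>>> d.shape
(23, 13)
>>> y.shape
(3, 23, 13)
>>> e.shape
(11, 13)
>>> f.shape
(23, 13)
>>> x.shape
(3, 5)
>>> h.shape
(23, 3)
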